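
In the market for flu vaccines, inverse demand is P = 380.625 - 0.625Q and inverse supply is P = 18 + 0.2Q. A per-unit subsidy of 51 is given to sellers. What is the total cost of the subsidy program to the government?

Government cost = 281265/11

Pre-subsidy: 380.625 - 0.625Q = 18 + 0.2Q gives Q* = 4835/11 and P* = 1165/11.
With the subsidy, sellers receive Ps = Pb + 51 for each unit, where Pb is the price buyers pay.
On the curves, Pb = 380.625 - 0.625Q and Ps = 18 + 0.2Q; the wedge Ps − Pb = 51 gives 18 + 0.2Q − (380.625 - 0.625Q) = 51, so Q' = 5515/11.
Then Pb = 380.625 − 0.625·(5515/11) = 740/11 and Ps = 18 + 0.2·(5515/11) = 1301/11.
Government outlay = subsidy × quantity = 51 × 5515/11 = 281265/11.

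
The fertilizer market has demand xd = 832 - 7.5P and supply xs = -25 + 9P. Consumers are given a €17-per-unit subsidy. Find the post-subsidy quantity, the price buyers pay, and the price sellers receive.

x' = 512; buyers pay 128/3; sellers receive 179/3

Pre-subsidy: 832 - 7.5P = -25 + 9P gives P* = 1714/33, x* = 4867/11.
With the rebate, buyers effectively pay Pb = Ps − 17, where Ps is the price sellers receive.
Demand in terms of Ps becomes xd = 832 − 7.5(Ps − 17) = 959.5 - 7.5Ps. Setting this equal to supply: 959.5 - 7.5Ps = -25 + 9Ps, so Ps = 179/3.
Buyers pay Pb = 179/3 − 17 = 128/3; x' = -25 + 9·(179/3) = 512.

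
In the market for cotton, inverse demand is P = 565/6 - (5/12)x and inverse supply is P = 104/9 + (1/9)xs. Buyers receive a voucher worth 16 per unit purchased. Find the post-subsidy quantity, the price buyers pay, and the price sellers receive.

x' = 3550/19; buyers pay 310/19; sellers receive 614/19

Pre-subsidy: 565/6 - (5/12)x = 104/9 + (1/9)x gives x* = 2974/19 and P* = 550/19.
With the rebate, buyers effectively pay Pb = Ps − 16, where Ps is the price sellers receive.
On the curves, Pb = 565/6 - (5/12)x and Ps = 104/9 + (1/9)x; the wedge Ps − Pb = 16 gives 104/9 + (1/9)x − (565/6 - (5/12)x) = 16, so x' = 3550/19.
Then Pb = 565/6 − (5/12)·(3550/19) = 310/19 and Ps = 104/9 + (1/9)·(3550/19) = 614/19.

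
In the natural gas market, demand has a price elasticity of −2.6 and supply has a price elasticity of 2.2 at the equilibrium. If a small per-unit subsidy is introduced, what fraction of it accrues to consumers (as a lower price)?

For a small subsidy around the equilibrium, the benefit split depends on the relative slopes, which at a point are proportional to the elasticities.
Buyer share = εs/(εs + |εd|) = 2.2/(2.2 + 2.6) = 11/24; seller share = |εd|/(εs + |εd|) = 13/24.

Consumer share = 11/24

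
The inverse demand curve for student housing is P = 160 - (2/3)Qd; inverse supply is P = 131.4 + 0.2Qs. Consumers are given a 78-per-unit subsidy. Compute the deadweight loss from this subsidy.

Deadweight loss = 3510

Pre-subsidy: 160 - (2/3)Q = 131.4 + 0.2Q gives Q* = 33 and P* = 138.
With the rebate, buyers effectively pay Pb = Ps − 78, where Ps is the price sellers receive.
On the curves, Pb = 160 - (2/3)Q and Ps = 131.4 + 0.2Q; the wedge Ps − Pb = 78 gives 131.4 + 0.2Q − (160 - (2/3)Q) = 78, so Q' = 123.
Then Pb = 160 − (2/3)·123 = 78 and Ps = 131.4 + 0.2·123 = 156.
The subsidy expands output by 123 − 33 = 90 past the efficient level; on those units the gap between marginal cost and willingness to pay runs from 0 up to 78.
DWL = ½ × 78 × 90 = 3510.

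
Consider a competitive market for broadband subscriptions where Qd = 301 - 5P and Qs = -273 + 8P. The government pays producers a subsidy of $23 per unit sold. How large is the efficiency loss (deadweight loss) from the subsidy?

Deadweight loss = 10580/13

Pre-subsidy: 301 - 5P = -273 + 8P gives P* = 574/13, Q* = 1043/13.
With the subsidy, sellers receive Ps = Pb + 23 for each unit, where Pb is the price buyers pay.
Supply in terms of Pb becomes Qs = -273 + 8(Pb + 23) = -89 + 8Pb. Setting this equal to demand: 301 - 5Pb = -89 + 8Pb, so Pb = 30.
Sellers receive Ps = 30 + 23 = 53; Q' = 301 − 5·30 = 151.
The subsidy expands output by 151 − 1043/13 = 920/13 past the efficient level; on those units the gap between marginal cost and willingness to pay runs from 0 up to 23.
DWL = ½ × 23 × 920/13 = 10580/13.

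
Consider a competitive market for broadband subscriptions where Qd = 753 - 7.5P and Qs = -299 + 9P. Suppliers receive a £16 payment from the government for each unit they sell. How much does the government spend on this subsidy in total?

Government cost = 59888/11

Pre-subsidy: 753 - 7.5P = -299 + 9P gives P* = 2104/33, Q* = 3023/11.
With the subsidy, sellers receive Ps = Pb + 16 for each unit, where Pb is the price buyers pay.
Supply in terms of Pb becomes Qs = -299 + 9(Pb + 16) = -155 + 9Pb. Setting this equal to demand: 753 - 7.5Pb = -155 + 9Pb, so Pb = 1816/33.
Sellers receive Ps = 1816/33 + 16 = 2344/33; Q' = 753 − 7.5·(1816/33) = 3743/11.
Government outlay = subsidy × quantity = 16 × 3743/11 = 59888/11.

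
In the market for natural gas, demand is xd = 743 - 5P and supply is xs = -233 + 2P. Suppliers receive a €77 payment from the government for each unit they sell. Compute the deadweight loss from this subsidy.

Pre-subsidy: 743 - 5P = -233 + 2P gives P* = 976/7, x* = 321/7.
With the subsidy, sellers receive Ps = Pb + 77 for each unit, where Pb is the price buyers pay.
Supply in terms of Pb becomes xs = -233 + 2(Pb + 77) = -79 + 2Pb. Setting this equal to demand: 743 - 5Pb = -79 + 2Pb, so Pb = 822/7.
Sellers receive Ps = 822/7 + 77 = 1361/7; x' = 743 − 5·(822/7) = 1091/7.
The subsidy expands output by 1091/7 − 321/7 = 110 past the efficient level; on those units the gap between marginal cost and willingness to pay runs from 0 up to 77.
DWL = ½ × 77 × 110 = 4235.

Deadweight loss = €4235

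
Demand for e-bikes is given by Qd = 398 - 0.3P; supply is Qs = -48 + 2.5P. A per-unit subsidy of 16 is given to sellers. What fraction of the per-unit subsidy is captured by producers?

Pre-subsidy: 398 - 0.3P = -48 + 2.5P gives P* = 1115/7, Q* = 4903/14.
With the subsidy, sellers receive Ps = Pb + 16 for each unit, where Pb is the price buyers pay.
Supply in terms of Pb becomes Qs = -48 + 2.5(Pb + 16) = -8 + 2.5Pb. Setting this equal to demand: 398 - 0.3Pb = -8 + 2.5Pb, so Pb = 145.
Sellers receive Ps = 145 + 16 = 161; Q' = 398 − 0.3·145 = 354.5.
Buyers' price falls by P* − Pb = 1115/7 − 145 = 100/7; sellers' price rises by Ps − P* = 161 − 1115/7 = 12/7.
So producers capture (12/7)/16 = 3/28 of each unit of subsidy.

Producer share = 3/28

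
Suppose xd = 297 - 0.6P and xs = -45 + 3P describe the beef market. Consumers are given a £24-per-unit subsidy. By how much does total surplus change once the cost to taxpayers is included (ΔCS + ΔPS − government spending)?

Net change in total surplus = -£144

Pre-subsidy: 297 - 0.6P = -45 + 3P gives P* = 95, x* = 240.
With the rebate, buyers effectively pay Pb = Ps − 24, where Ps is the price sellers receive.
Demand in terms of Ps becomes xd = 297 − 0.6(Ps − 24) = 311.4 - 0.6Ps. Setting this equal to supply: 311.4 - 0.6Ps = -45 + 3Ps, so Ps = 99.
Buyers pay Pb = 99 − 24 = 75; x' = -45 + 3·99 = 252.
ΔCS = ½(240 + 252)(95 − 75) = 4920; ΔPS = ½(240 + 252)(99 − 95) = 984.
Government spending = 24 × 252 = 6048.
Net change = 4920 + 984 − 6048 = -144. The loss equals the DWL triangle ½·24·12.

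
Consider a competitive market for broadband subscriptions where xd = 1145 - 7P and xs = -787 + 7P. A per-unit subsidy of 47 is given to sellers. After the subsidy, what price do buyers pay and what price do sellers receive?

Pre-subsidy: 1145 - 7P = -787 + 7P gives P* = 138, x* = 179.
With the subsidy, sellers receive Ps = Pb + 47 for each unit, where Pb is the price buyers pay.
Supply in terms of Pb becomes xs = -787 + 7(Pb + 47) = -458 + 7Pb. Setting this equal to demand: 1145 - 7Pb = -458 + 7Pb, so Pb = 114.5.
Sellers receive Ps = 114.5 + 47 = 161.5; x' = 1145 − 7·114.5 = 343.5.

Buyers pay 114.5; sellers receive 161.5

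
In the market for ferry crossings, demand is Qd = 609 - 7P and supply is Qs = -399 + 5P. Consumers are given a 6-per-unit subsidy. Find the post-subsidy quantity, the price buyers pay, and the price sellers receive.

Pre-subsidy: 609 - 7P = -399 + 5P gives P* = 84, Q* = 21.
With the rebate, buyers effectively pay Pb = Ps − 6, where Ps is the price sellers receive.
Demand in terms of Ps becomes Qd = 609 − 7(Ps − 6) = 651 - 7Ps. Setting this equal to supply: 651 - 7Ps = -399 + 5Ps, so Ps = 87.5.
Buyers pay Pb = 87.5 − 6 = 81.5; Q' = -399 + 5·87.5 = 38.5.

Q' = 38.5; buyers pay 81.5; sellers receive 87.5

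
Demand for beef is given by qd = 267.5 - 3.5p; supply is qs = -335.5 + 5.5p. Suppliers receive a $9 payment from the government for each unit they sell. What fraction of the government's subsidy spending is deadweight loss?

Pre-subsidy: 267.5 - 3.5p = -335.5 + 5.5p gives p* = 67, q* = 33.
With the subsidy, sellers receive ps = pb + 9 for each unit, where pb is the price buyers pay.
Supply in terms of pb becomes qs = -335.5 + 5.5(pb + 9) = -286 + 5.5pb. Setting this equal to demand: 267.5 - 3.5pb = -286 + 5.5pb, so pb = 61.5.
Sellers receive ps = 61.5 + 9 = 70.5; q' = 267.5 − 3.5·61.5 = 52.25.
ΔCS = ½(33 + 52.25)(67 − 61.5) = 234.4375; ΔPS = ½(33 + 52.25)(70.5 − 67) = 149.1875.
Government spending = 9 × 52.25 = 470.25.
DWL = ½ × 9 × (52.25 − 33) = 86.625; fraction = 86.625 / 470.25 = 7/38.

DWL / government spending = 7/38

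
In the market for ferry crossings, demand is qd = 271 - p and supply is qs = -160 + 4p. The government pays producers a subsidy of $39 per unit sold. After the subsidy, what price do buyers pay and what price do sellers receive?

Pre-subsidy: 271 - p = -160 + 4p gives p* = 86.2, q* = 184.8.
With the subsidy, sellers receive ps = pb + 39 for each unit, where pb is the price buyers pay.
Supply in terms of pb becomes qs = -160 + 4(pb + 39) = -4 + 4pb. Setting this equal to demand: 271 - pb = -4 + 4pb, so pb = 55.
Sellers receive ps = 55 + 39 = 94; q' = 271 − 1·55 = 216.

Buyers pay $55; sellers receive $94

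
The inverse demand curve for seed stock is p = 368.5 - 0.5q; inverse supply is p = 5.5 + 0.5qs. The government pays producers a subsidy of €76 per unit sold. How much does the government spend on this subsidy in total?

Government cost = €33364

Pre-subsidy: 368.5 - 0.5q = 5.5 + 0.5q gives q* = 363 and p* = 187.
With the subsidy, sellers receive ps = pb + 76 for each unit, where pb is the price buyers pay.
On the curves, pb = 368.5 - 0.5q and ps = 5.5 + 0.5q; the wedge ps − pb = 76 gives 5.5 + 0.5q − (368.5 - 0.5q) = 76, so q' = 439.
Then pb = 368.5 − 0.5·439 = 149 and ps = 5.5 + 0.5·439 = 225.
Government outlay = subsidy × quantity = 76 × 439 = 33364.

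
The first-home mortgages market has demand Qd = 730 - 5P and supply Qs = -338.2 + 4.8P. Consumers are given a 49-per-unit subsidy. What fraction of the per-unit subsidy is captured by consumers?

Pre-subsidy: 730 - 5P = -338.2 + 4.8P gives P* = 109, Q* = 185.
With the rebate, buyers effectively pay Pb = Ps − 49, where Ps is the price sellers receive.
Demand in terms of Ps becomes Qd = 730 − 5(Ps − 49) = 975 - 5Ps. Setting this equal to supply: 975 - 5Ps = -338.2 + 4.8Ps, so Ps = 134.
Buyers pay Pb = 134 − 49 = 85; Q' = -338.2 + 4.8·134 = 305.
Buyers' price falls by P* − Pb = 109 − 85 = 24; sellers' price rises by Ps − P* = 134 − 109 = 25.
So consumers capture 24/49 = 24/49 of each unit of subsidy.

Consumer share = 24/49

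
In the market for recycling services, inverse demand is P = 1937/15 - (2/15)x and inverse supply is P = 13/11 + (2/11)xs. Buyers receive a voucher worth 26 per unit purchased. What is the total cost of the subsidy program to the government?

Pre-subsidy: 1937/15 - (2/15)x = 13/11 + (2/11)x gives x* = 406 and P* = 75.
With the rebate, buyers effectively pay Pb = Ps − 26, where Ps is the price sellers receive.
On the curves, Pb = 1937/15 - (2/15)x and Ps = 13/11 + (2/11)x; the wedge Ps − Pb = 26 gives 13/11 + (2/11)x − (1937/15 - (2/15)x) = 26, so x' = 488.5.
Then Pb = 1937/15 − (2/15)·488.5 = 64 and Ps = 13/11 + (2/11)·488.5 = 90.
Government outlay = subsidy × quantity = 26 × 488.5 = 12701.

Government cost = 12701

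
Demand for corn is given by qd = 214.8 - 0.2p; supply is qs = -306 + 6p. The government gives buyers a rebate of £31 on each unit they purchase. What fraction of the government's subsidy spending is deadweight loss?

DWL / government spending = 1/68

Pre-subsidy: 214.8 - 0.2p = -306 + 6p gives p* = 84, q* = 198.
With the rebate, buyers effectively pay pb = ps − 31, where ps is the price sellers receive.
Demand in terms of ps becomes qd = 214.8 − 0.2(ps − 31) = 221 - 0.2ps. Setting this equal to supply: 221 - 0.2ps = -306 + 6ps, so ps = 85.
Buyers pay pb = 85 − 31 = 54; q' = -306 + 6·85 = 204.
ΔCS = ½(198 + 204)(84 − 54) = 6030; ΔPS = ½(198 + 204)(85 − 84) = 201.
Government spending = 31 × 204 = 6324.
DWL = ½ × 31 × (204 − 198) = 93; fraction = 93 / 6324 = 1/68.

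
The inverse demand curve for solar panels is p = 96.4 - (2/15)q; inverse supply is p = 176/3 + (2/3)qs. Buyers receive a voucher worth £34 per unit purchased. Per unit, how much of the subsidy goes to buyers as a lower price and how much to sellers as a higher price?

Pre-subsidy: 96.4 - (2/15)q = 176/3 + (2/3)q gives q* = 283/6 and p* = 811/9.
With the rebate, buyers effectively pay pb = ps − 34, where ps is the price sellers receive.
On the curves, pb = 96.4 - (2/15)q and ps = 176/3 + (2/3)q; the wedge ps − pb = 34 gives 176/3 + (2/3)q − (96.4 - (2/15)q) = 34, so q' = 269/3.
Then pb = 96.4 − (2/15)·(269/3) = 760/9 and ps = 176/3 + (2/3)·(269/3) = 1066/9.
Buyers' price falls by p* − pb = 811/9 − 760/9 = 17/3; sellers' price rises by ps − p* = 1066/9 − 811/9 = 85/3.

Buyers gain 17/3 per unit; sellers gain 85/3 per unit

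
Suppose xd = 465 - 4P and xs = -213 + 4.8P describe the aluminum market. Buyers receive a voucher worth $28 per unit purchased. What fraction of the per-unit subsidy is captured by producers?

Pre-subsidy: 465 - 4P = -213 + 4.8P gives P* = 1695/22, x* = 1725/11.
With the rebate, buyers effectively pay Pb = Ps − 28, where Ps is the price sellers receive.
Demand in terms of Ps becomes xd = 465 − 4(Ps − 28) = 577 - 4Ps. Setting this equal to supply: 577 - 4Ps = -213 + 4.8Ps, so Ps = 1975/22.
Buyers pay Pb = 1975/22 − 28 = 1359/22; x' = -213 + 4.8·(1975/22) = 2397/11.
Buyers' price falls by P* − Pb = 1695/22 − 1359/22 = 168/11; sellers' price rises by Ps − P* = 1975/22 − 1695/22 = 140/11.
So producers capture (140/11)/28 = 5/11 of each unit of subsidy.

Producer share = 5/11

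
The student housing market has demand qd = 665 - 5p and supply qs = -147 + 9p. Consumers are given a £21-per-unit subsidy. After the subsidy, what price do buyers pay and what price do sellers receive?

Pre-subsidy: 665 - 5p = -147 + 9p gives p* = 58, q* = 375.
With the rebate, buyers effectively pay pb = ps − 21, where ps is the price sellers receive.
Demand in terms of ps becomes qd = 665 − 5(ps − 21) = 770 - 5ps. Setting this equal to supply: 770 - 5ps = -147 + 9ps, so ps = 65.5.
Buyers pay pb = 65.5 − 21 = 44.5; q' = -147 + 9·65.5 = 442.5.

Buyers pay £44.5; sellers receive £65.5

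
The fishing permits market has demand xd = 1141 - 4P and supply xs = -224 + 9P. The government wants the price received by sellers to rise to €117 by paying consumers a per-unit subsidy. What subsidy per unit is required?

Required subsidy s = €39 per unit

At a seller price of 117, quantity supplied is -224 + 9·117 = 829.
Buyers absorb 829 only when they pay Pb with 1141 − 4·Pb = 829, i.e. Pb = 78.
s = Ps − Pb = 117 − 78 = 39.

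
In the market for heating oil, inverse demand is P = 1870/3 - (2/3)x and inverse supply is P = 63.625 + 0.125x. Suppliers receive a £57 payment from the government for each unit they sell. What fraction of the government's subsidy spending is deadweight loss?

DWL / government spending = 36/779

Pre-subsidy: 1870/3 - (2/3)x = 63.625 + 0.125x gives x* = 707 and P* = 152.
With the subsidy, sellers receive Ps = Pb + 57 for each unit, where Pb is the price buyers pay.
On the curves, Pb = 1870/3 - (2/3)x and Ps = 63.625 + 0.125x; the wedge Ps − Pb = 57 gives 63.625 + 0.125x − (1870/3 - (2/3)x) = 57, so x' = 779.
Then Pb = 1870/3 − (2/3)·779 = 104 and Ps = 63.625 + 0.125·779 = 161.
ΔCS = ½(707 + 779)(152 − 104) = 35664; ΔPS = ½(707 + 779)(161 − 152) = 6687.
Government spending = 57 × 779 = 44403.
DWL = ½ × 57 × (779 − 707) = 2052; fraction = 2052 / 44403 = 36/779.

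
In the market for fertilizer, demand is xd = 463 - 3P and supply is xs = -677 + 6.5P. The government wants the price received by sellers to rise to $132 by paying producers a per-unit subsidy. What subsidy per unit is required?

At a seller price of 132, quantity supplied is -677 + 6.5·132 = 181.
Buyers absorb 181 only when they pay Pb with 463 − 3·Pb = 181, i.e. Pb = 94.
s = Ps − Pb = 132 − 94 = 38.

Required subsidy s = $38 per unit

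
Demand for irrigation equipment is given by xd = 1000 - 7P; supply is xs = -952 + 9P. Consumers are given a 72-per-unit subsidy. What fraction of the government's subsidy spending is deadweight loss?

DWL / government spending = 567/1718

Pre-subsidy: 1000 - 7P = -952 + 9P gives P* = 122, x* = 146.
With the rebate, buyers effectively pay Pb = Ps − 72, where Ps is the price sellers receive.
Demand in terms of Ps becomes xd = 1000 − 7(Ps − 72) = 1504 - 7Ps. Setting this equal to supply: 1504 - 7Ps = -952 + 9Ps, so Ps = 153.5.
Buyers pay Pb = 153.5 − 72 = 81.5; x' = -952 + 9·153.5 = 429.5.
ΔCS = ½(146 + 429.5)(122 − 81.5) = 11653.875; ΔPS = ½(146 + 429.5)(153.5 − 122) = 9064.125.
Government spending = 72 × 429.5 = 30924.
DWL = ½ × 72 × (429.5 − 146) = 10206; fraction = 10206 / 30924 = 567/1718.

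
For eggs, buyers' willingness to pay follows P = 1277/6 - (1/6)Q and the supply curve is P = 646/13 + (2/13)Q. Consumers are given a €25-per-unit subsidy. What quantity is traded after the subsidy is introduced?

Pre-subsidy: 1277/6 - (1/6)Q = 646/13 + (2/13)Q gives Q* = 509 and P* = 128.
With the rebate, buyers effectively pay Pb = Ps − 25, where Ps is the price sellers receive.
On the curves, Pb = 1277/6 - (1/6)Q and Ps = 646/13 + (2/13)Q; the wedge Ps − Pb = 25 gives 646/13 + (2/13)Q − (1277/6 - (1/6)Q) = 25, so Q' = 587.
Then Pb = 1277/6 − (1/6)·587 = 115 and Ps = 646/13 + (2/13)·587 = 140.

Q' = 587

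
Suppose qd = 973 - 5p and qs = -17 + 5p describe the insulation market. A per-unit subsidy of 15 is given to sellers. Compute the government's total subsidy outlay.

Government cost = 7732.5

Pre-subsidy: 973 - 5p = -17 + 5p gives p* = 99, q* = 478.
With the subsidy, sellers receive ps = pb + 15 for each unit, where pb is the price buyers pay.
Supply in terms of pb becomes qs = -17 + 5(pb + 15) = 58 + 5pb. Setting this equal to demand: 973 - 5pb = 58 + 5pb, so pb = 91.5.
Sellers receive ps = 91.5 + 15 = 106.5; q' = 973 − 5·91.5 = 515.5.
Government outlay = subsidy × quantity = 15 × 515.5 = 7732.5.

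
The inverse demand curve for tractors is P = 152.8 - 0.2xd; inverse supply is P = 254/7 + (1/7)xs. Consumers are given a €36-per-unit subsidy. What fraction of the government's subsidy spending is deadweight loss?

DWL / government spending = 315/2669

Pre-subsidy: 152.8 - 0.2x = 254/7 + (1/7)x gives x* = 2039/6 and P* = 509/6.
With the rebate, buyers effectively pay Pb = Ps − 36, where Ps is the price sellers receive.
On the curves, Pb = 152.8 - 0.2x and Ps = 254/7 + (1/7)x; the wedge Ps − Pb = 36 gives 254/7 + (1/7)x − (152.8 - 0.2x) = 36, so x' = 2669/6.
Then Pb = 152.8 − 0.2·(2669/6) = 383/6 and Ps = 254/7 + (1/7)·(2669/6) = 599/6.
ΔCS = ½(2039/6 + 2669/6)(509/6 − 383/6) = 8239; ΔPS = ½(2039/6 + 2669/6)(599/6 − 509/6) = 5885.
Government spending = 36 × 2669/6 = 16014.
DWL = ½ × 36 × (2669/6 − 2039/6) = 1890; fraction = 1890 / 16014 = 315/2669.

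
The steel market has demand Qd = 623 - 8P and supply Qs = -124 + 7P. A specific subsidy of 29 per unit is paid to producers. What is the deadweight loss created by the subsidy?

Deadweight loss = 23548/15

Pre-subsidy: 623 - 8P = -124 + 7P gives P* = 49.8, Q* = 224.6.
With the subsidy, sellers receive Ps = Pb + 29 for each unit, where Pb is the price buyers pay.
Supply in terms of Pb becomes Qs = -124 + 7(Pb + 29) = 79 + 7Pb. Setting this equal to demand: 623 - 8Pb = 79 + 7Pb, so Pb = 544/15.
Sellers receive Ps = 544/15 + 29 = 979/15; Q' = 623 − 8·(544/15) = 4993/15.
The subsidy expands output by 4993/15 − 224.6 = 1624/15 past the efficient level; on those units the gap between marginal cost and willingness to pay runs from 0 up to 29.
DWL = ½ × 29 × 1624/15 = 23548/15.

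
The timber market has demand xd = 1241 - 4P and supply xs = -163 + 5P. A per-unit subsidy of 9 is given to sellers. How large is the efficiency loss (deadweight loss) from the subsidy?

Pre-subsidy: 1241 - 4P = -163 + 5P gives P* = 156, x* = 617.
With the subsidy, sellers receive Ps = Pb + 9 for each unit, where Pb is the price buyers pay.
Supply in terms of Pb becomes xs = -163 + 5(Pb + 9) = -118 + 5Pb. Setting this equal to demand: 1241 - 4Pb = -118 + 5Pb, so Pb = 151.
Sellers receive Ps = 151 + 9 = 160; x' = 1241 − 4·151 = 637.
The subsidy expands output by 637 − 617 = 20 past the efficient level; on those units the gap between marginal cost and willingness to pay runs from 0 up to 9.
DWL = ½ × 9 × 20 = 90.

Deadweight loss = 90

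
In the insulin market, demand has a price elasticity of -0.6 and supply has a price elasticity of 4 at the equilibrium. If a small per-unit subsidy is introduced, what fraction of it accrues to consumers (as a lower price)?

Consumer share = 20/23

For a small subsidy around the equilibrium, the benefit split depends on the relative slopes, which at a point are proportional to the elasticities.
Buyer share = εs/(εs + |εd|) = 4/(4 + 0.6) = 20/23; seller share = |εd|/(εs + |εd|) = 3/23.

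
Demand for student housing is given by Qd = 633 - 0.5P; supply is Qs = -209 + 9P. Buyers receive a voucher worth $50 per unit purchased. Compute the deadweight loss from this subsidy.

Deadweight loss = 11250/19

Pre-subsidy: 633 - 0.5P = -209 + 9P gives P* = 1684/19, Q* = 11185/19.
With the rebate, buyers effectively pay Pb = Ps − 50, where Ps is the price sellers receive.
Demand in terms of Ps becomes Qd = 633 − 0.5(Ps − 50) = 658 - 0.5Ps. Setting this equal to supply: 658 - 0.5Ps = -209 + 9Ps, so Ps = 1734/19.
Buyers pay Pb = 1734/19 − 50 = 784/19; Q' = -209 + 9·(1734/19) = 11635/19.
The subsidy expands output by 11635/19 − 11185/19 = 450/19 past the efficient level; on those units the gap between marginal cost and willingness to pay runs from 0 up to 50.
DWL = ½ × 50 × 450/19 = 11250/19.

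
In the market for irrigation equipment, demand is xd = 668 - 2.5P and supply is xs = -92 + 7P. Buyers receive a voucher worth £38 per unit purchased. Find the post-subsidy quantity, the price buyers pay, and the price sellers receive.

x' = 538; buyers pay £52; sellers receive £90

Pre-subsidy: 668 - 2.5P = -92 + 7P gives P* = 80, x* = 468.
With the rebate, buyers effectively pay Pb = Ps − 38, where Ps is the price sellers receive.
Demand in terms of Ps becomes xd = 668 − 2.5(Ps − 38) = 763 - 2.5Ps. Setting this equal to supply: 763 - 2.5Ps = -92 + 7Ps, so Ps = 90.
Buyers pay Pb = 90 − 38 = 52; x' = -92 + 7·90 = 538.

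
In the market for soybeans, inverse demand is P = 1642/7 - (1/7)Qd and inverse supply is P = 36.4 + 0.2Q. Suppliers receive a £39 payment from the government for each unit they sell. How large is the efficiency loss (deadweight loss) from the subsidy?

Deadweight loss = £2218.125

Pre-subsidy: 1642/7 - (1/7)Q = 36.4 + 0.2Q gives Q* = 578 and P* = 152.
With the subsidy, sellers receive Ps = Pb + 39 for each unit, where Pb is the price buyers pay.
On the curves, Pb = 1642/7 - (1/7)Q and Ps = 36.4 + 0.2Q; the wedge Ps − Pb = 39 gives 36.4 + 0.2Q − (1642/7 - (1/7)Q) = 39, so Q' = 691.75.
Then Pb = 1642/7 − (1/7)·691.75 = 135.75 and Ps = 36.4 + 0.2·691.75 = 174.75.
The subsidy expands output by 691.75 − 578 = 113.75 past the efficient level; on those units the gap between marginal cost and willingness to pay runs from 0 up to 39.
DWL = ½ × 39 × 113.75 = 2218.125.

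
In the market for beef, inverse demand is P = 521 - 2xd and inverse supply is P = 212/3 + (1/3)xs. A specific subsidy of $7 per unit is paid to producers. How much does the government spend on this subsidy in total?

Pre-subsidy: 521 - 2x = 212/3 + (1/3)x gives x* = 193 and P* = 135.
With the subsidy, sellers receive Ps = Pb + 7 for each unit, where Pb is the price buyers pay.
On the curves, Pb = 521 - 2x and Ps = 212/3 + (1/3)x; the wedge Ps − Pb = 7 gives 212/3 + (1/3)x − (521 - 2x) = 7, so x' = 196.
Then Pb = 521 − 2·196 = 129 and Ps = 212/3 + (1/3)·196 = 136.
Government outlay = subsidy × quantity = 7 × 196 = 1372.

Government cost = $1372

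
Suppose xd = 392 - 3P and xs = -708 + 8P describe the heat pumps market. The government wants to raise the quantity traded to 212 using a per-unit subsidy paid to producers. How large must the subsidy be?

Required subsidy s = 55 per unit

At x = 212, invert demand for the buyer price: Pb = (392 − 212)/3 = 60; invert supply for the seller price: Ps = (212 − (-708))/8 = 115.
The subsidy must fill the gap: s = Ps − Pb = 115 − 60 = 55.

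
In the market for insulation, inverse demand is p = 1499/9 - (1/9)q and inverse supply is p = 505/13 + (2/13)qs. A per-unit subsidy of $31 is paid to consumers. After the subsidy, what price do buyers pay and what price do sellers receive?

Buyers pay $100; sellers receive $131

Pre-subsidy: 1499/9 - (1/9)q = 505/13 + (2/13)q gives q* = 482 and p* = 113.
With the rebate, buyers effectively pay pb = ps − 31, where ps is the price sellers receive.
On the curves, pb = 1499/9 - (1/9)q and ps = 505/13 + (2/13)q; the wedge ps − pb = 31 gives 505/13 + (2/13)q − (1499/9 - (1/9)q) = 31, so q' = 599.
Then pb = 1499/9 − (1/9)·599 = 100 and ps = 505/13 + (2/13)·599 = 131.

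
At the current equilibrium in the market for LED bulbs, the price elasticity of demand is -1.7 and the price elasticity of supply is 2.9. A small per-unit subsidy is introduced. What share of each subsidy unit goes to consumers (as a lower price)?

For a small subsidy around the equilibrium, the benefit split depends on the relative slopes, which at a point are proportional to the elasticities.
Buyer share = εs/(εs + |εd|) = 2.9/(2.9 + 1.7) = 29/46; seller share = |εd|/(εs + |εd|) = 17/46.

Consumer share = 29/46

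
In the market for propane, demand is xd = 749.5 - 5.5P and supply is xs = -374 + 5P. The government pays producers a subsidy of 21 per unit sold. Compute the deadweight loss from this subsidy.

Pre-subsidy: 749.5 - 5.5P = -374 + 5P gives P* = 107, x* = 161.
With the subsidy, sellers receive Ps = Pb + 21 for each unit, where Pb is the price buyers pay.
Supply in terms of Pb becomes xs = -374 + 5(Pb + 21) = -269 + 5Pb. Setting this equal to demand: 749.5 - 5.5Pb = -269 + 5Pb, so Pb = 97.
Sellers receive Ps = 97 + 21 = 118; x' = 749.5 − 5.5·97 = 216.
The subsidy expands output by 216 − 161 = 55 past the efficient level; on those units the gap between marginal cost and willingness to pay runs from 0 up to 21.
DWL = ½ × 21 × 55 = 577.5.

Deadweight loss = 577.5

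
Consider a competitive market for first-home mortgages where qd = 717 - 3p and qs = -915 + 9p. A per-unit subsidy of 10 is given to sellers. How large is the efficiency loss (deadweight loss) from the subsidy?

Deadweight loss = 112.5

Pre-subsidy: 717 - 3p = -915 + 9p gives p* = 136, q* = 309.
With the subsidy, sellers receive ps = pb + 10 for each unit, where pb is the price buyers pay.
Supply in terms of pb becomes qs = -915 + 9(pb + 10) = -825 + 9pb. Setting this equal to demand: 717 - 3pb = -825 + 9pb, so pb = 128.5.
Sellers receive ps = 128.5 + 10 = 138.5; q' = 717 − 3·128.5 = 331.5.
The subsidy expands output by 331.5 − 309 = 22.5 past the efficient level; on those units the gap between marginal cost and willingness to pay runs from 0 up to 10.
DWL = ½ × 10 × 22.5 = 112.5.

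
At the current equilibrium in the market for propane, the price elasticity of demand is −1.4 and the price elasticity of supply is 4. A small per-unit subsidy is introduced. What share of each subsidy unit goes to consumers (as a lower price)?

Consumer share = 20/27

For a small subsidy around the equilibrium, the benefit split depends on the relative slopes, which at a point are proportional to the elasticities.
Buyer share = εs/(εs + |εd|) = 4/(4 + 1.4) = 20/27; seller share = |εd|/(εs + |εd|) = 7/27.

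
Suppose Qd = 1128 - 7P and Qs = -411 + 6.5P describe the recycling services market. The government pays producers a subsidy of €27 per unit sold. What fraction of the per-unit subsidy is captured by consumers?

Consumer share = 13/27

Pre-subsidy: 1128 - 7P = -411 + 6.5P gives P* = 114, Q* = 330.
With the subsidy, sellers receive Ps = Pb + 27 for each unit, where Pb is the price buyers pay.
Supply in terms of Pb becomes Qs = -411 + 6.5(Pb + 27) = -235.5 + 6.5Pb. Setting this equal to demand: 1128 - 7Pb = -235.5 + 6.5Pb, so Pb = 101.
Sellers receive Ps = 101 + 27 = 128; Q' = 1128 − 7·101 = 421.
Buyers' price falls by P* − Pb = 114 − 101 = 13; sellers' price rises by Ps − P* = 128 − 114 = 14.
So consumers capture 13/27 = 13/27 of each unit of subsidy.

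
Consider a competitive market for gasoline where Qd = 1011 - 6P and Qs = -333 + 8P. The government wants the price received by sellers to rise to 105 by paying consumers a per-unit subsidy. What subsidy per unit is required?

Required subsidy s = 21 per unit

At a seller price of 105, quantity supplied is -333 + 8·105 = 507.
Buyers absorb 507 only when they pay Pb with 1011 − 6·Pb = 507, i.e. Pb = 84.
s = Ps − Pb = 105 − 84 = 21.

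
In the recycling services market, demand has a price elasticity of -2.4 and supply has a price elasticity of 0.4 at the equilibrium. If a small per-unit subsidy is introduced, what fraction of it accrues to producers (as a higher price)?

For a small subsidy around the equilibrium, the benefit split depends on the relative slopes, which at a point are proportional to the elasticities.
Buyer share = εs/(εs + |εd|) = 0.4/(0.4 + 2.4) = 1/7; seller share = |εd|/(εs + |εd|) = 6/7.
So producers capture 6/7 of the subsidy.

Producer share = 6/7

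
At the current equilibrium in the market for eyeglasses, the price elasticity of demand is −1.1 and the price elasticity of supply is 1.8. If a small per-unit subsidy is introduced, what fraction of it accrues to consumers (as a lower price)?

For a small subsidy around the equilibrium, the benefit split depends on the relative slopes, which at a point are proportional to the elasticities.
Buyer share = εs/(εs + |εd|) = 1.8/(1.8 + 1.1) = 18/29; seller share = |εd|/(εs + |εd|) = 11/29.

Consumer share = 18/29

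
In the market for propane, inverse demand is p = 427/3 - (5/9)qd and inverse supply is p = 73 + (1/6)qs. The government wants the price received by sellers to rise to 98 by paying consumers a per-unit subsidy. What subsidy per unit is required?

At a seller price of 98, quantity supplied is -438 + 6·98 = 150.
Buyers absorb 150 only when they pay pb = 427/3 − (5/9)·150 = 59.
s = ps − pb = 98 − 59 = 39.

Required subsidy s = 39 per unit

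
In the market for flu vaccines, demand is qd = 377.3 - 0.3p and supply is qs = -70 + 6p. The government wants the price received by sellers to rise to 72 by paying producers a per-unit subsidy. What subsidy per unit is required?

At a seller price of 72, quantity supplied is -70 + 6·72 = 362.
Buyers absorb 362 only when they pay pb with 377.3 − 0.3·pb = 362, i.e. pb = 51.
s = ps − pb = 72 − 51 = 21.

Required subsidy s = 21 per unit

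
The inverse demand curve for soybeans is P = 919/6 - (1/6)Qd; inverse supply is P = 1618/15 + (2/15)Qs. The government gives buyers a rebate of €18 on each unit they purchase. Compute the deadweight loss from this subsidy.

Pre-subsidy: 919/6 - (1/6)Q = 1618/15 + (2/15)Q gives Q* = 151 and P* = 128.
With the rebate, buyers effectively pay Pb = Ps − 18, where Ps is the price sellers receive.
On the curves, Pb = 919/6 - (1/6)Q and Ps = 1618/15 + (2/15)Q; the wedge Ps − Pb = 18 gives 1618/15 + (2/15)Q − (919/6 - (1/6)Q) = 18, so Q' = 211.
Then Pb = 919/6 − (1/6)·211 = 118 and Ps = 1618/15 + (2/15)·211 = 136.
The subsidy expands output by 211 − 151 = 60 past the efficient level; on those units the gap between marginal cost and willingness to pay runs from 0 up to 18.
DWL = ½ × 18 × 60 = 540.

Deadweight loss = €540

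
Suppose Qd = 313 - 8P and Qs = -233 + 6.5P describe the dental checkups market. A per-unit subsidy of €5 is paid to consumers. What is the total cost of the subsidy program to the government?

Pre-subsidy: 313 - 8P = -233 + 6.5P gives P* = 1092/29, Q* = 341/29.
With the rebate, buyers effectively pay Pb = Ps − 5, where Ps is the price sellers receive.
Demand in terms of Ps becomes Qd = 313 − 8(Ps − 5) = 353 - 8Ps. Setting this equal to supply: 353 - 8Ps = -233 + 6.5Ps, so Ps = 1172/29.
Buyers pay Pb = 1172/29 − 5 = 1027/29; Q' = -233 + 6.5·(1172/29) = 861/29.
Government outlay = subsidy × quantity = 5 × 861/29 = 4305/29.

Government cost = 4305/29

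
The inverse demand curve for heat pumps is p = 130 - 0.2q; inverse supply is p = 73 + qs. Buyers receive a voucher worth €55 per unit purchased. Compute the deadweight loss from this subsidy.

Deadweight loss = 15125/12

Pre-subsidy: 130 - 0.2q = 73 + q gives q* = 47.5 and p* = 120.5.
With the rebate, buyers effectively pay pb = ps − 55, where ps is the price sellers receive.
On the curves, pb = 130 - 0.2q and ps = 73 + q; the wedge ps − pb = 55 gives 73 + q − (130 - 0.2q) = 55, so q' = 280/3.
Then pb = 130 − 0.2·(280/3) = 334/3 and ps = 73 + 1·(280/3) = 499/3.
The subsidy expands output by 280/3 − 47.5 = 275/6 past the efficient level; on those units the gap between marginal cost and willingness to pay runs from 0 up to 55.
DWL = ½ × 55 × 275/6 = 15125/12.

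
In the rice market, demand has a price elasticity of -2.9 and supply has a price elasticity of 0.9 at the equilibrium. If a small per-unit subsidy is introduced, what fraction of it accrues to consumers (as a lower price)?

Consumer share = 9/38

For a small subsidy around the equilibrium, the benefit split depends on the relative slopes, which at a point are proportional to the elasticities.
Buyer share = εs/(εs + |εd|) = 0.9/(0.9 + 2.9) = 9/38; seller share = |εd|/(εs + |εd|) = 29/38.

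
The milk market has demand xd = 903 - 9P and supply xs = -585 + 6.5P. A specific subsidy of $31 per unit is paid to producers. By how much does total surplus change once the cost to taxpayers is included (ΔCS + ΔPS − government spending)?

Net change in total surplus = -$1813.5

Pre-subsidy: 903 - 9P = -585 + 6.5P gives P* = 96, x* = 39.
With the subsidy, sellers receive Ps = Pb + 31 for each unit, where Pb is the price buyers pay.
Supply in terms of Pb becomes xs = -585 + 6.5(Pb + 31) = -383.5 + 6.5Pb. Setting this equal to demand: 903 - 9Pb = -383.5 + 6.5Pb, so Pb = 83.
Sellers receive Ps = 83 + 31 = 114; x' = 903 − 9·83 = 156.
ΔCS = ½(39 + 156)(96 − 83) = 1267.5; ΔPS = ½(39 + 156)(114 − 96) = 1755.
Government spending = 31 × 156 = 4836.
Net change = 1267.5 + 1755 − 4836 = -1813.5. The loss equals the DWL triangle ½·31·117.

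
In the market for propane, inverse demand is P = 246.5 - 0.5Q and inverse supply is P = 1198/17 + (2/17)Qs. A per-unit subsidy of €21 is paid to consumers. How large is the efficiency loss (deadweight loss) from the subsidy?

Pre-subsidy: 246.5 - 0.5Q = 1198/17 + (2/17)Q gives Q* = 285 and P* = 104.
With the rebate, buyers effectively pay Pb = Ps − 21, where Ps is the price sellers receive.
On the curves, Pb = 246.5 - 0.5Q and Ps = 1198/17 + (2/17)Q; the wedge Ps − Pb = 21 gives 1198/17 + (2/17)Q − (246.5 - 0.5Q) = 21, so Q' = 319.
Then Pb = 246.5 − 0.5·319 = 87 and Ps = 1198/17 + (2/17)·319 = 108.
The subsidy expands output by 319 − 285 = 34 past the efficient level; on those units the gap between marginal cost and willingness to pay runs from 0 up to 21.
DWL = ½ × 21 × 34 = 357.

Deadweight loss = €357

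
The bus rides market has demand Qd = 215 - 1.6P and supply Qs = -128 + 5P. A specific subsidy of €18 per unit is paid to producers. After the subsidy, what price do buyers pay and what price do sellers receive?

Buyers pay 115/3; sellers receive 169/3

Pre-subsidy: 215 - 1.6P = -128 + 5P gives P* = 1715/33, Q* = 4351/33.
With the subsidy, sellers receive Ps = Pb + 18 for each unit, where Pb is the price buyers pay.
Supply in terms of Pb becomes Qs = -128 + 5(Pb + 18) = -38 + 5Pb. Setting this equal to demand: 215 - 1.6Pb = -38 + 5Pb, so Pb = 115/3.
Sellers receive Ps = 115/3 + 18 = 169/3; Q' = 215 − 1.6·(115/3) = 461/3.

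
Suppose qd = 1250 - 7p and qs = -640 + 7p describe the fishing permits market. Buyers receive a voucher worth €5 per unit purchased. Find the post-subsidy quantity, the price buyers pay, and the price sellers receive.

Pre-subsidy: 1250 - 7p = -640 + 7p gives p* = 135, q* = 305.
With the rebate, buyers effectively pay pb = ps − 5, where ps is the price sellers receive.
Demand in terms of ps becomes qd = 1250 − 7(ps − 5) = 1285 - 7ps. Setting this equal to supply: 1285 - 7ps = -640 + 7ps, so ps = 137.5.
Buyers pay pb = 137.5 − 5 = 132.5; q' = -640 + 7·137.5 = 322.5.

q' = 322.5; buyers pay €132.5; sellers receive €137.5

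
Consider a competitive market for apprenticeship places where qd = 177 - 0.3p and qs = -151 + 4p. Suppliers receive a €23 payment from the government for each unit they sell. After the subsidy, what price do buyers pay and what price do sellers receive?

Pre-subsidy: 177 - 0.3p = -151 + 4p gives p* = 3280/43, q* = 6627/43.
With the subsidy, sellers receive ps = pb + 23 for each unit, where pb is the price buyers pay.
Supply in terms of pb becomes qs = -151 + 4(pb + 23) = -59 + 4pb. Setting this equal to demand: 177 - 0.3pb = -59 + 4pb, so pb = 2360/43.
Sellers receive ps = 2360/43 + 23 = 3349/43; q' = 177 − 0.3·(2360/43) = 6903/43.

Buyers pay 2360/43; sellers receive 3349/43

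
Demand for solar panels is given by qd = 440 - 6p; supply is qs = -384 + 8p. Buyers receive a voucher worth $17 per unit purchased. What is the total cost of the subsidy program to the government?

Government cost = 17272/7

Pre-subsidy: 440 - 6p = -384 + 8p gives p* = 412/7, q* = 608/7.
With the rebate, buyers effectively pay pb = ps − 17, where ps is the price sellers receive.
Demand in terms of ps becomes qd = 440 − 6(ps − 17) = 542 - 6ps. Setting this equal to supply: 542 - 6ps = -384 + 8ps, so ps = 463/7.
Buyers pay pb = 463/7 − 17 = 344/7; q' = -384 + 8·(463/7) = 1016/7.
Government outlay = subsidy × quantity = 17 × 1016/7 = 17272/7.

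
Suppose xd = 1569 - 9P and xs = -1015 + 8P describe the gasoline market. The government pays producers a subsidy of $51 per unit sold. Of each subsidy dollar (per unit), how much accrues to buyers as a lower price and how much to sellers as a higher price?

Buyers gain $24 per unit; sellers gain $27 per unit

Pre-subsidy: 1569 - 9P = -1015 + 8P gives P* = 152, x* = 201.
With the subsidy, sellers receive Ps = Pb + 51 for each unit, where Pb is the price buyers pay.
Supply in terms of Pb becomes xs = -1015 + 8(Pb + 51) = -607 + 8Pb. Setting this equal to demand: 1569 - 9Pb = -607 + 8Pb, so Pb = 128.
Sellers receive Ps = 128 + 51 = 179; x' = 1569 − 9·128 = 417.
Buyers' price falls by P* − Pb = 152 − 128 = 24; sellers' price rises by Ps − P* = 179 − 152 = 27.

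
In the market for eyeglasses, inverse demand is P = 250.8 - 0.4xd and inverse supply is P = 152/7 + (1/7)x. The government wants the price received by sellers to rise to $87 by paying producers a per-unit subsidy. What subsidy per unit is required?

Required subsidy s = $19 per unit

At a seller price of 87, quantity supplied is -152 + 7·87 = 457.
Buyers absorb 457 only when they pay Pb = 250.8 − 0.4·457 = 68.
s = Ps − Pb = 87 − 68 = 19.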